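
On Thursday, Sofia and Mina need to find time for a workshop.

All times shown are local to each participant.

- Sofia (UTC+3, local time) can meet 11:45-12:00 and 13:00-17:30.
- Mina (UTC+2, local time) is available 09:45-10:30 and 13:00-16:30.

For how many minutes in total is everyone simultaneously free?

210 minutes

Sofia → UTC: 08:45–09:00, 10:00–14:30.
Mina → UTC: 07:45–08:30, 11:00–14:30.
Sofia ∩ Mina: 11:00–14:30.
Total common minutes: 210.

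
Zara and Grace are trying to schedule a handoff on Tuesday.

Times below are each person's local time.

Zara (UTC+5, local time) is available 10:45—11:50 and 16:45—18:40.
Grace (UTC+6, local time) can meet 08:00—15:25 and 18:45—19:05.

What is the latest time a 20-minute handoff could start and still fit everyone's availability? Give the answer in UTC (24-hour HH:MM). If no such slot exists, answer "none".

Zara → UTC: 05:45–06:50, 11:45–13:40.
Grace → UTC: 02:00–09:25, 12:45–13:05.
Zara ∩ Grace: 05:45–06:50, 12:45–13:05.
Windows ≥ 20 min: 05:45–06:50, 12:45–13:05.
Latest start in the last window 12:45–13:05 is 13:05 − 20 min = 12:45.

12:45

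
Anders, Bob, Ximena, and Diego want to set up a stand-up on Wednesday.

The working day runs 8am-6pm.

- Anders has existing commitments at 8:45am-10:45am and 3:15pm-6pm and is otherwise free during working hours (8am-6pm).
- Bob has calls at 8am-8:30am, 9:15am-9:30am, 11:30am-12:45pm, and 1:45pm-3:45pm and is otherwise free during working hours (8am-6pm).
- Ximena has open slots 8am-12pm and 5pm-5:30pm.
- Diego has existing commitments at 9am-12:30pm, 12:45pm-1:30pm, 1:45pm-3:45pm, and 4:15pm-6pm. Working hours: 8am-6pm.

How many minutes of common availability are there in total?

15 minutes

Anders free within 08:00–18:00: 08:00–08:45, 10:45–15:15.
Bob free within 08:00–18:00: 08:30–09:15, 09:30–11:30, 12:45–13:45, 15:45–18:00.
Diego free within 08:00–18:00: 08:00–09:00, 12:30–12:45, 13:30–13:45, 15:45–16:15.
Anders ∩ Bob: 08:30–08:45, 10:45–11:30, 12:45–13:45.
Anders ∩ Bob ∩ Ximena: 08:30–08:45, 10:45–11:30.
Anders ∩ Bob ∩ Ximena ∩ Diego: 08:30–08:45.
Total common minutes: 15.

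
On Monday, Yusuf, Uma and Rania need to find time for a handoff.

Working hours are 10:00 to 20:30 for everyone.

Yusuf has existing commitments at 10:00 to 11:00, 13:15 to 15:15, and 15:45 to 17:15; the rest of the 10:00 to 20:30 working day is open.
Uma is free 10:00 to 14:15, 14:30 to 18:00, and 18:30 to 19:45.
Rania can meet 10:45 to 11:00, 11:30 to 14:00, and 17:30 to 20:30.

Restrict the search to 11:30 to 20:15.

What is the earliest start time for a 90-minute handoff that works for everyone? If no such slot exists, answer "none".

Yusuf free within 10:00–20:30: 11:00–13:15, 15:15–15:45, 17:15–20:30.
Yusuf ∩ Uma: 11:00–13:15, 15:15–15:45, 17:15–18:00, 18:30–19:45.
Yusuf ∩ Uma ∩ Rania: 11:30–13:15, 17:30–18:00, 18:30–19:45.
Restricted to 11:30–20:15: 11:30–13:15, 17:30–18:00, 18:30–19:45.
Windows ≥ 90 min: 11:30–13:15.
Earliest such window starts at 11:30.

11:30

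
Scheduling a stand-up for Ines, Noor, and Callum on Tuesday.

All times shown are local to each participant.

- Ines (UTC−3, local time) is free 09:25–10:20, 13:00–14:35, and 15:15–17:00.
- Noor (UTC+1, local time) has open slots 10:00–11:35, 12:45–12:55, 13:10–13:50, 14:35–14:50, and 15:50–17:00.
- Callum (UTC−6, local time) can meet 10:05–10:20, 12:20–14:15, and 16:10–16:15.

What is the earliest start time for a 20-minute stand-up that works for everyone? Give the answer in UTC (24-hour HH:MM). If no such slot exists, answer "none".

none

Ines → UTC: 12:25–13:20, 16:00–17:35, 18:15–20:00.
Noor → UTC: 09:00–10:35, 11:45–11:55, 12:10–12:50, 13:35–13:50, 14:50–16:00.
Callum → UTC: 16:05–16:20, 18:20–20:15, 22:10–22:15.
Ines ∩ Noor: 12:25–12:50.
Ines ∩ Noor ∩ Callum: (none).
Windows ≥ 20 min: (none).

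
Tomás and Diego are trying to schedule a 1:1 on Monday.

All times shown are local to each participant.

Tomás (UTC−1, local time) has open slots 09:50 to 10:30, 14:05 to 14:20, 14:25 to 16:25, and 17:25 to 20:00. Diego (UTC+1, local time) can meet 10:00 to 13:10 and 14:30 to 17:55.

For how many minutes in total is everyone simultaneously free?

145 minutes

Tomás → UTC: 10:50–11:30, 15:05–15:20, 15:25–17:25, 18:25–21:00.
Diego → UTC: 09:00–12:10, 13:30–16:55.
Tomás ∩ Diego: 10:50–11:30, 15:05–15:20, 15:25–16:55.
Total common minutes: 40 + 15 + 90 = 145.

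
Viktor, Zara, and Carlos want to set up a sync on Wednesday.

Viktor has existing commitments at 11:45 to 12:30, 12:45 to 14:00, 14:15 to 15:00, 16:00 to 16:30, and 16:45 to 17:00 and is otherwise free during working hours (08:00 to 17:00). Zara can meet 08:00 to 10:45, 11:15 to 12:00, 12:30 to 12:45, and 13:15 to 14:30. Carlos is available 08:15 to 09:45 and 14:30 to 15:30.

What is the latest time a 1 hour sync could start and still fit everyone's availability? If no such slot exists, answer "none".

Viktor free within 08:00–17:00: 08:00–11:45, 12:30–12:45, 14:00–14:15, 15:00–16:00, 16:30–16:45.
Viktor ∩ Zara: 08:00–10:45, 11:15–11:45, 12:30–12:45, 14:00–14:15.
Viktor ∩ Zara ∩ Carlos: 08:15–09:45.
Windows ≥ 60 min: 08:15–09:45.
Latest start in the last window 08:15–09:45 is 09:45 − 60 min = 08:45.

08:45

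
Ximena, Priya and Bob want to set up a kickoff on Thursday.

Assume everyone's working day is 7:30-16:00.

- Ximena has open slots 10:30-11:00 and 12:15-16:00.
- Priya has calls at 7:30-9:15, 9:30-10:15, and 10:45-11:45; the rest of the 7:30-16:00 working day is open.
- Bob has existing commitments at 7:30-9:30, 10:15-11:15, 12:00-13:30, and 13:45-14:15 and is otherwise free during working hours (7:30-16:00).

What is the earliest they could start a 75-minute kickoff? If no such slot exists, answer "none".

Priya free within 07:30–16:00: 09:15–09:30, 10:15–10:45, 11:45–16:00.
Bob free within 07:30–16:00: 09:30–10:15, 11:15–12:00, 13:30–13:45, 14:15–16:00.
Ximena ∩ Priya: 10:30–10:45, 12:15–16:00.
Ximena ∩ Priya ∩ Bob: 13:30–13:45, 14:15–16:00.
Windows ≥ 75 min: 14:15–16:00.
Earliest such window starts at 14:15.

14:15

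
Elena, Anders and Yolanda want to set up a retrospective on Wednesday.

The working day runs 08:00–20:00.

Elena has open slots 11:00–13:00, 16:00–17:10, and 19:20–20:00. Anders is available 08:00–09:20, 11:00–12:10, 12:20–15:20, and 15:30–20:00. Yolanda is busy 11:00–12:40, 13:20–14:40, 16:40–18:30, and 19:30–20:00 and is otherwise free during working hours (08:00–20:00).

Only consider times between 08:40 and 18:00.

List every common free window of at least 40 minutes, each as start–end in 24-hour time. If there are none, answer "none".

Yolanda free within 08:00–20:00: 08:00–11:00, 12:40–13:20, 14:40–16:40, 18:30–19:30.
Elena ∩ Anders: 11:00–12:10, 12:20–13:00, 16:00–17:10, 19:20–20:00.
Elena ∩ Anders ∩ Yolanda: 12:40–13:00, 16:00–16:40, 19:20–19:30.
Restricted to 08:40–18:00: 12:40–13:00, 16:00–16:40.
Windows ≥ 40 min: 16:00–16:40.

16:00–16:40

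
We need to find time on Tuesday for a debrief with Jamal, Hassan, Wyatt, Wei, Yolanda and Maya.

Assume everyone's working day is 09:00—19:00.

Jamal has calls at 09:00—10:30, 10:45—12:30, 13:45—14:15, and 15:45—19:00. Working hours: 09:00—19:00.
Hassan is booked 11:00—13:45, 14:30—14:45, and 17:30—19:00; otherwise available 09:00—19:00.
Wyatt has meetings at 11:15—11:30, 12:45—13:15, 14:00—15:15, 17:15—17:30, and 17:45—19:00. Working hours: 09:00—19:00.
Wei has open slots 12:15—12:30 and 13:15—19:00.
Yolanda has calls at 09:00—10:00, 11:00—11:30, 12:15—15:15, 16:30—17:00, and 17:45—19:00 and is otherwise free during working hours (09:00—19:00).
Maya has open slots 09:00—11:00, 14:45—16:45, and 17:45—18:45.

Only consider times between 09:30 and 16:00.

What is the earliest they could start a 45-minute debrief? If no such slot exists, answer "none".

none

Jamal free within 09:00–19:00: 10:30–10:45, 12:30–13:45, 14:15–15:45.
Hassan free within 09:00–19:00: 09:00–11:00, 13:45–14:30, 14:45–17:30.
Wyatt free within 09:00–19:00: 09:00–11:15, 11:30–12:45, 13:15–14:00, 15:15–17:15, 17:30–17:45.
Yolanda free within 09:00–19:00: 10:00–11:00, 11:30–12:15, 15:15–16:30, 17:00–17:45.
Jamal ∩ Hassan: 10:30–10:45, 14:15–14:30, 14:45–15:45.
Jamal ∩ Hassan ∩ Wyatt: 10:30–10:45, 15:15–15:45.
Jamal ∩ Hassan ∩ Wyatt ∩ Wei: 15:15–15:45.
Jamal ∩ Hassan ∩ Wyatt ∩ Wei ∩ Yolanda: 15:15–15:45.
Jamal ∩ Hassan ∩ Wyatt ∩ Wei ∩ Yolanda ∩ Maya: 15:15–15:45.
Restricted to 09:30–16:00: 15:15–15:45.
Windows ≥ 45 min: (none).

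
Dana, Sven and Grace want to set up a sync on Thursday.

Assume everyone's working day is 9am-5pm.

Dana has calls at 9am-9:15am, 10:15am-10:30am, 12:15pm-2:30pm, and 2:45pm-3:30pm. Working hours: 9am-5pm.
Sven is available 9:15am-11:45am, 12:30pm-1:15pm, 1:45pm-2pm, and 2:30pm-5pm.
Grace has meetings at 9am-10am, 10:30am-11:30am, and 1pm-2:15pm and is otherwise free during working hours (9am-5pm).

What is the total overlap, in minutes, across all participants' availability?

135 minutes

Dana free within 09:00–17:00: 09:15–10:15, 10:30–12:15, 14:30–14:45, 15:30–17:00.
Grace free within 09:00–17:00: 10:00–10:30, 11:30–13:00, 14:15–17:00.
Dana ∩ Sven: 09:15–10:15, 10:30–11:45, 14:30–14:45, 15:30–17:00.
Dana ∩ Sven ∩ Grace: 10:00–10:15, 11:30–11:45, 14:30–14:45, 15:30–17:00.
Total common minutes: 15 + 15 + 15 + 90 = 135.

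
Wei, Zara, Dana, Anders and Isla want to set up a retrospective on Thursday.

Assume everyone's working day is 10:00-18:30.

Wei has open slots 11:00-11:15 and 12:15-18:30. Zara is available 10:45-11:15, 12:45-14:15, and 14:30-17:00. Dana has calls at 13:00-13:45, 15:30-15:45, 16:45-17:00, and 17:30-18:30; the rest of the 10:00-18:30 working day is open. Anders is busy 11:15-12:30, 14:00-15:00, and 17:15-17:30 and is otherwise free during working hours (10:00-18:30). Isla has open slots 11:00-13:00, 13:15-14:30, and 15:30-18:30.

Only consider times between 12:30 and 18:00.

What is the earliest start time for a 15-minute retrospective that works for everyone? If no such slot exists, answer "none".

12:45

Dana free within 10:00–18:30: 10:00–13:00, 13:45–15:30, 15:45–16:45, 17:00–17:30.
Anders free within 10:00–18:30: 10:00–11:15, 12:30–14:00, 15:00–17:15, 17:30–18:30.
Wei ∩ Zara: 11:00–11:15, 12:45–14:15, 14:30–17:00.
Wei ∩ Zara ∩ Dana: 11:00–11:15, 12:45–13:00, 13:45–14:15, 14:30–15:30, 15:45–16:45.
Wei ∩ Zara ∩ Dana ∩ Anders: 11:00–11:15, 12:45–13:00, 13:45–14:00, 15:00–15:30, 15:45–16:45.
Wei ∩ Zara ∩ Dana ∩ Anders ∩ Isla: 11:00–11:15, 12:45–13:00, 13:45–14:00, 15:45–16:45.
Restricted to 12:30–18:00: 12:45–13:00, 13:45–14:00, 15:45–16:45.
Windows ≥ 15 min: 12:45–13:00, 13:45–14:00, 15:45–16:45.
Earliest such window starts at 12:45.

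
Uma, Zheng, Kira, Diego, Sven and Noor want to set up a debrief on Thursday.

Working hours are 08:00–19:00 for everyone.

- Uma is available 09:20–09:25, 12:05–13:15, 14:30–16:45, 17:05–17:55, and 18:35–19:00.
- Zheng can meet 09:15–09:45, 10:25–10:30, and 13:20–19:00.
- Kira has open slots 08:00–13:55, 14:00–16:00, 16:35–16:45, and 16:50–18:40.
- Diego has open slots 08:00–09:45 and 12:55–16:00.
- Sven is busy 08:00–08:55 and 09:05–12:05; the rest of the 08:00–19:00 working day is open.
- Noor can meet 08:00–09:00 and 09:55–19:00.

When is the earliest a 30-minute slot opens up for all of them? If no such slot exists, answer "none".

Sven free within 08:00–19:00: 08:55–09:05, 12:05–19:00.
Uma ∩ Zheng: 09:20–09:25, 14:30–16:45, 17:05–17:55, 18:35–19:00.
Uma ∩ Zheng ∩ Kira: 09:20–09:25, 14:30–16:00, 16:35–16:45, 17:05–17:55, 18:35–18:40.
Uma ∩ Zheng ∩ Kira ∩ Diego: 09:20–09:25, 14:30–16:00.
Uma ∩ Zheng ∩ Kira ∩ Diego ∩ Sven: 14:30–16:00.
Uma ∩ Zheng ∩ Kira ∩ Diego ∩ Sven ∩ Noor: 14:30–16:00.
Windows ≥ 30 min: 14:30–16:00.
Earliest such window starts at 14:30.

14:30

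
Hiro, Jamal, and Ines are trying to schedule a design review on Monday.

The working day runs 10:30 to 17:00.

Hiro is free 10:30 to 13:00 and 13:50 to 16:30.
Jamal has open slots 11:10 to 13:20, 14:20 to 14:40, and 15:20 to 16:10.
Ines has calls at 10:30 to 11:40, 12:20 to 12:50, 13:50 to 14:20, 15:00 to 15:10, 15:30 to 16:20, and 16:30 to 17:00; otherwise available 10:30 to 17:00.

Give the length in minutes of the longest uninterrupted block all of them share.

40 minutes

Ines free within 10:30–17:00: 11:40–12:20, 12:50–13:50, 14:20–15:00, 15:10–15:30, 16:20–16:30.
Hiro ∩ Jamal: 11:10–13:00, 14:20–14:40, 15:20–16:10.
Hiro ∩ Jamal ∩ Ines: 11:40–12:20, 12:50–13:00, 14:20–14:40, 15:20–15:30.
Common window lengths: 40, 10, 20, 10 min; longest is 40.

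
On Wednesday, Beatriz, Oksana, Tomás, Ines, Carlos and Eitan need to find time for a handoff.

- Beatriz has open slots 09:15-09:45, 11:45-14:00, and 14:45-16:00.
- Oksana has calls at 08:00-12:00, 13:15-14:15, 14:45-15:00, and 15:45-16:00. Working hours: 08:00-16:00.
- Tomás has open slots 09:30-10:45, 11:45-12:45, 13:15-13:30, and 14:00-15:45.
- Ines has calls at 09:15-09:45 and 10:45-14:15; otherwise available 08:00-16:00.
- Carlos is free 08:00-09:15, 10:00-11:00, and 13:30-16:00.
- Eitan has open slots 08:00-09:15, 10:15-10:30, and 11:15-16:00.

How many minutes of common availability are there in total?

Oksana free within 08:00–16:00: 12:00–13:15, 14:15–14:45, 15:00–15:45.
Ines free within 08:00–16:00: 08:00–09:15, 09:45–10:45, 14:15–16:00.
Beatriz ∩ Oksana: 12:00–13:15, 15:00–15:45.
Beatriz ∩ Oksana ∩ Tomás: 12:00–12:45, 15:00–15:45.
Beatriz ∩ Oksana ∩ Tomás ∩ Ines: 15:00–15:45.
Beatriz ∩ Oksana ∩ Tomás ∩ Ines ∩ Carlos: 15:00–15:45.
Beatriz ∩ Oksana ∩ Tomás ∩ Ines ∩ Carlos ∩ Eitan: 15:00–15:45.
Total common minutes: 45.

45 minutes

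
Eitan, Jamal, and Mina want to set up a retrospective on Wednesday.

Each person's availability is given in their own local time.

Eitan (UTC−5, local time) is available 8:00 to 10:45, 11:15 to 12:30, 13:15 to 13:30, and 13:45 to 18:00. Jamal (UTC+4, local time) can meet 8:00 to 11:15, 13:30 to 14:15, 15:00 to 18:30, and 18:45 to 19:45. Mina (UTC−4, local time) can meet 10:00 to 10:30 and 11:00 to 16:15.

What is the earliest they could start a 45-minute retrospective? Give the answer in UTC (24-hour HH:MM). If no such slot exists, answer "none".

Eitan → UTC: 13:00–15:45, 16:15–17:30, 18:15–18:30, 18:45–23:00.
Jamal → UTC: 04:00–07:15, 09:30–10:15, 11:00–14:30, 14:45–15:45.
Mina → UTC: 14:00–14:30, 15:00–20:15.
Eitan ∩ Jamal: 13:00–14:30, 14:45–15:45.
Eitan ∩ Jamal ∩ Mina: 14:00–14:30, 15:00–15:45.
Windows ≥ 45 min: 15:00–15:45.
Earliest such window starts at 15:00.

15:00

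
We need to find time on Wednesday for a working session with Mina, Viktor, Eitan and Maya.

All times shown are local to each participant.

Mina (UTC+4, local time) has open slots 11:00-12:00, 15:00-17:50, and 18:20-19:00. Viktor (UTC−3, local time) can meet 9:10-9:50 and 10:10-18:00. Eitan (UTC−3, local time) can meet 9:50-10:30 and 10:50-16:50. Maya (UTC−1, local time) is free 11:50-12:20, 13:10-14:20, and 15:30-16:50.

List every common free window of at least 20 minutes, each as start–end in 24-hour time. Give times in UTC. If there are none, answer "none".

14:20–15:00

Mina → UTC: 07:00–08:00, 11:00–13:50, 14:20–15:00.
Viktor → UTC: 12:10–12:50, 13:10–21:00.
Eitan → UTC: 12:50–13:30, 13:50–19:50.
Maya → UTC: 12:50–13:20, 14:10–15:20, 16:30–17:50.
Mina ∩ Viktor: 12:10–12:50, 13:10–13:50, 14:20–15:00.
Mina ∩ Viktor ∩ Eitan: 13:10–13:30, 14:20–15:00.
Mina ∩ Viktor ∩ Eitan ∩ Maya: 13:10–13:20, 14:20–15:00.
Windows ≥ 20 min: 14:20–15:00.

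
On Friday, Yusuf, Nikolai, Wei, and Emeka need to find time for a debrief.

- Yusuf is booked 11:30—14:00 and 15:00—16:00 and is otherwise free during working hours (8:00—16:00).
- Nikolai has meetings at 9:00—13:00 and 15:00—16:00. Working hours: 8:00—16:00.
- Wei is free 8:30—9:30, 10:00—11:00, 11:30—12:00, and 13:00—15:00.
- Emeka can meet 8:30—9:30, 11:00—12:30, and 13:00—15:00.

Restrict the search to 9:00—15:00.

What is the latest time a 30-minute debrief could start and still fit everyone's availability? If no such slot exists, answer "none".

Yusuf free within 08:00–16:00: 08:00–11:30, 14:00–15:00.
Nikolai free within 08:00–16:00: 08:00–09:00, 13:00–15:00.
Yusuf ∩ Nikolai: 08:00–09:00, 14:00–15:00.
Yusuf ∩ Nikolai ∩ Wei: 08:30–09:00, 14:00–15:00.
Yusuf ∩ Nikolai ∩ Wei ∩ Emeka: 08:30–09:00, 14:00–15:00.
Restricted to 09:00–15:00: 14:00–15:00.
Windows ≥ 30 min: 14:00–15:00.
Latest start in the last window 14:00–15:00 is 15:00 − 30 min = 14:30.

14:30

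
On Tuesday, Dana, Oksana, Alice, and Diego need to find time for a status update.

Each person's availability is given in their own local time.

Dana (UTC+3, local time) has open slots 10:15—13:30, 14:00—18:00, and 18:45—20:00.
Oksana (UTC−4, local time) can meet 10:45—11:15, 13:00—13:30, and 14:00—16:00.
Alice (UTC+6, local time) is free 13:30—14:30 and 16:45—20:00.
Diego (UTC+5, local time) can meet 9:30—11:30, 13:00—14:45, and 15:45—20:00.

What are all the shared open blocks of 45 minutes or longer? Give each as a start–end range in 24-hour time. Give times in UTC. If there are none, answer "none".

none

Dana → UTC: 07:15–10:30, 11:00–15:00, 15:45–17:00.
Oksana → UTC: 14:45–15:15, 17:00–17:30, 18:00–20:00.
Alice → UTC: 07:30–08:30, 10:45–14:00.
Diego → UTC: 04:30–06:30, 08:00–09:45, 10:45–15:00.
Dana ∩ Oksana: 14:45–15:00.
Dana ∩ Oksana ∩ Alice: (none).
Dana ∩ Oksana ∩ Alice ∩ Diego: (none).
Windows ≥ 45 min: (none).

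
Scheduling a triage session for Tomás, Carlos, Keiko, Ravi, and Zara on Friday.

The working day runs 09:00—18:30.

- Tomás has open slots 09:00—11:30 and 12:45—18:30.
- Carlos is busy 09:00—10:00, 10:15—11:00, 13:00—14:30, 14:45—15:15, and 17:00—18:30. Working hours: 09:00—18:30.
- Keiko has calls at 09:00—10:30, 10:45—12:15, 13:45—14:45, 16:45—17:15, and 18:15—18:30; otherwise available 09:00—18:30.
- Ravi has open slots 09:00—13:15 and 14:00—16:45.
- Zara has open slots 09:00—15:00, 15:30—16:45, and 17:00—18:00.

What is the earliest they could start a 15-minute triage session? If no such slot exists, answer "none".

12:45

Carlos free within 09:00–18:30: 10:00–10:15, 11:00–13:00, 14:30–14:45, 15:15–17:00.
Keiko free within 09:00–18:30: 10:30–10:45, 12:15–13:45, 14:45–16:45, 17:15–18:15.
Tomás ∩ Carlos: 10:00–10:15, 11:00–11:30, 12:45–13:00, 14:30–14:45, 15:15–17:00.
Tomás ∩ Carlos ∩ Keiko: 12:45–13:00, 15:15–16:45.
Tomás ∩ Carlos ∩ Keiko ∩ Ravi: 12:45–13:00, 15:15–16:45.
Tomás ∩ Carlos ∩ Keiko ∩ Ravi ∩ Zara: 12:45–13:00, 15:30–16:45.
Windows ≥ 15 min: 12:45–13:00, 15:30–16:45.
Earliest such window starts at 12:45.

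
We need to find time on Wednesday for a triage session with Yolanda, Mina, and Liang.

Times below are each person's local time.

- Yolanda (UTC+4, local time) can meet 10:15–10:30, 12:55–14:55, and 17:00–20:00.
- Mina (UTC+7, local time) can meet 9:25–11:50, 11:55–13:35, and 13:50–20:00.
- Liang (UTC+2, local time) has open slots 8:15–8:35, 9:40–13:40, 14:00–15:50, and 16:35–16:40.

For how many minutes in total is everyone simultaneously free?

Yolanda → UTC: 06:15–06:30, 08:55–10:55, 13:00–16:00.
Mina → UTC: 02:25–04:50, 04:55–06:35, 06:50–13:00.
Liang → UTC: 06:15–06:35, 07:40–11:40, 12:00–13:50, 14:35–14:40.
Yolanda ∩ Mina: 06:15–06:30, 08:55–10:55.
Yolanda ∩ Mina ∩ Liang: 06:15–06:30, 08:55–10:55.
Total common minutes: 15 + 120 = 135.

135 minutes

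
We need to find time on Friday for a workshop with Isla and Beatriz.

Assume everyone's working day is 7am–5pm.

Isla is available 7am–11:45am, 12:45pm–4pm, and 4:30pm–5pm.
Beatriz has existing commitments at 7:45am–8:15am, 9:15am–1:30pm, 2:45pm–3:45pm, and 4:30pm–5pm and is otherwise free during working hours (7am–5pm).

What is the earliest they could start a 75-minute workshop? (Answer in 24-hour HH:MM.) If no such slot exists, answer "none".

13:30

Beatriz free within 07:00–17:00: 07:00–07:45, 08:15–09:15, 13:30–14:45, 15:45–16:30.
Isla ∩ Beatriz: 07:00–07:45, 08:15–09:15, 13:30–14:45, 15:45–16:00.
Windows ≥ 75 min: 13:30–14:45.
Earliest such window starts at 13:30.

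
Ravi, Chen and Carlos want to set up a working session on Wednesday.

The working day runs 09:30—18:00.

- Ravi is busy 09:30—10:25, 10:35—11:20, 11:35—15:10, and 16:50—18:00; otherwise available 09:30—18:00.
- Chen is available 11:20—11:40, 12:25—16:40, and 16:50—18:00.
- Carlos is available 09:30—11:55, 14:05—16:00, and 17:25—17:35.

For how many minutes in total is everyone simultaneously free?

Ravi free within 09:30–18:00: 10:25–10:35, 11:20–11:35, 15:10–16:50.
Ravi ∩ Chen: 11:20–11:35, 15:10–16:40.
Ravi ∩ Chen ∩ Carlos: 11:20–11:35, 15:10–16:00.
Total common minutes: 15 + 50 = 65.

65 minutes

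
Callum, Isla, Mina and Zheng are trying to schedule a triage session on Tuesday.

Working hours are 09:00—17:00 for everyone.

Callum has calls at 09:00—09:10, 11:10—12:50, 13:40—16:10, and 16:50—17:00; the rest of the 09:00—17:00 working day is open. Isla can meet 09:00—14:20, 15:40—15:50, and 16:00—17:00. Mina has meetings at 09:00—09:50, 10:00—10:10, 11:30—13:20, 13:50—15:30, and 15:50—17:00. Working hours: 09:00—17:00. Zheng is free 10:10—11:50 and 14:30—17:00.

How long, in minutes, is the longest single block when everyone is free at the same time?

Callum free within 09:00–17:00: 09:10–11:10, 12:50–13:40, 16:10–16:50.
Mina free within 09:00–17:00: 09:50–10:00, 10:10–11:30, 13:20–13:50, 15:30–15:50.
Callum ∩ Isla: 09:10–11:10, 12:50–13:40, 16:10–16:50.
Callum ∩ Isla ∩ Mina: 09:50–10:00, 10:10–11:10, 13:20–13:40.
Callum ∩ Isla ∩ Mina ∩ Zheng: 10:10–11:10.
Single common window of 60 minutes.

60 minutes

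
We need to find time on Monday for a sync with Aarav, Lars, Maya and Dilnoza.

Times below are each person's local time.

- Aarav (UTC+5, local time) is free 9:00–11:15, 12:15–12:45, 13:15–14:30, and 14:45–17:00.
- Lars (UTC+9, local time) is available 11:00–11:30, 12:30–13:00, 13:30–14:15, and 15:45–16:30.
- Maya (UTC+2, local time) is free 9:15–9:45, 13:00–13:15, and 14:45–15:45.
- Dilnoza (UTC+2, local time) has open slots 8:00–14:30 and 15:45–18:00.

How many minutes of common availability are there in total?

Aarav → UTC: 04:00–06:15, 07:15–07:45, 08:15–09:30, 09:45–12:00.
Lars → UTC: 02:00–02:30, 03:30–04:00, 04:30–05:15, 06:45–07:30.
Maya → UTC: 07:15–07:45, 11:00–11:15, 12:45–13:45.
Dilnoza → UTC: 06:00–12:30, 13:45–16:00.
Aarav ∩ Lars: 04:30–05:15, 07:15–07:30.
Aarav ∩ Lars ∩ Maya: 07:15–07:30.
Aarav ∩ Lars ∩ Maya ∩ Dilnoza: 07:15–07:30.
Total common minutes: 15.

15 minutes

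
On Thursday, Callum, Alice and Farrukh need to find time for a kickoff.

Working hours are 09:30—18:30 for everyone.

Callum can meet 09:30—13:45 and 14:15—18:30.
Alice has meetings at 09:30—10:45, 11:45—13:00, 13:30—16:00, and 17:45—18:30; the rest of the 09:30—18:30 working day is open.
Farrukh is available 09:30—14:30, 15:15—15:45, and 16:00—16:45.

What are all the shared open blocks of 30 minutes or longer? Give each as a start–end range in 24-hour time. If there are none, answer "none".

Alice free within 09:30–18:30: 10:45–11:45, 13:00–13:30, 16:00–17:45.
Callum ∩ Alice: 10:45–11:45, 13:00–13:30, 16:00–17:45.
Callum ∩ Alice ∩ Farrukh: 10:45–11:45, 13:00–13:30, 16:00–16:45.
Windows ≥ 30 min: 10:45–11:45, 13:00–13:30, 16:00–16:45.

10:45–11:45, 13:00–13:30, 16:00–16:45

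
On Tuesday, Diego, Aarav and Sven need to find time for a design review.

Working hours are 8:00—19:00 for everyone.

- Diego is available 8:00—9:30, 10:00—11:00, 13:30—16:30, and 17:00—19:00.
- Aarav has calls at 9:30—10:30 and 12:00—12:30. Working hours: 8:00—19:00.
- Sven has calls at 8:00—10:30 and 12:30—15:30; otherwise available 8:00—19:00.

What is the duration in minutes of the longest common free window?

Aarav free within 08:00–19:00: 08:00–09:30, 10:30–12:00, 12:30–19:00.
Sven free within 08:00–19:00: 10:30–12:30, 15:30–19:00.
Diego ∩ Aarav: 08:00–09:30, 10:30–11:00, 13:30–16:30, 17:00–19:00.
Diego ∩ Aarav ∩ Sven: 10:30–11:00, 15:30–16:30, 17:00–19:00.
Common window lengths: 30, 60, 120 min; longest is 120.

120 minutes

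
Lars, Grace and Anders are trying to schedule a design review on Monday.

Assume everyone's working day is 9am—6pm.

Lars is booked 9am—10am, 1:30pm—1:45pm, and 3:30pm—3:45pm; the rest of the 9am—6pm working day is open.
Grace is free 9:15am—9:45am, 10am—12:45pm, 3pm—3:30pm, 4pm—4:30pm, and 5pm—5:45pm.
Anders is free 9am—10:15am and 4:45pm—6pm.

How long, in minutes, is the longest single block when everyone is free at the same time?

Lars free within 09:00–18:00: 10:00–13:30, 13:45–15:30, 15:45–18:00.
Lars ∩ Grace: 10:00–12:45, 15:00–15:30, 16:00–16:30, 17:00–17:45.
Lars ∩ Grace ∩ Anders: 10:00–10:15, 17:00–17:45.
Common window lengths: 15, 45 min; longest is 45.

45 minutes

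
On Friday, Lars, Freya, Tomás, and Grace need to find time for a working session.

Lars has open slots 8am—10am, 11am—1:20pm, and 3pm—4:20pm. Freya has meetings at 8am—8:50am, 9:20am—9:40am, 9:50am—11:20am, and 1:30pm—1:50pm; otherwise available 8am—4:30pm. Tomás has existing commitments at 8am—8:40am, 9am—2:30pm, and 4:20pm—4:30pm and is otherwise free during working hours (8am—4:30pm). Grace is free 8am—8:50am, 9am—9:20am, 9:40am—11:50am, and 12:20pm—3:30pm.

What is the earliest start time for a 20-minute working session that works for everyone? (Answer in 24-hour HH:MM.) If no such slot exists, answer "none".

Freya free within 08:00–16:30: 08:50–09:20, 09:40–09:50, 11:20–13:30, 13:50–16:30.
Tomás free within 08:00–16:30: 08:40–09:00, 14:30–16:20.
Lars ∩ Freya: 08:50–09:20, 09:40–09:50, 11:20–13:20, 15:00–16:20.
Lars ∩ Freya ∩ Tomás: 08:50–09:00, 15:00–16:20.
Lars ∩ Freya ∩ Tomás ∩ Grace: 15:00–15:30.
Windows ≥ 20 min: 15:00–15:30.
Earliest such window starts at 15:00.

15:00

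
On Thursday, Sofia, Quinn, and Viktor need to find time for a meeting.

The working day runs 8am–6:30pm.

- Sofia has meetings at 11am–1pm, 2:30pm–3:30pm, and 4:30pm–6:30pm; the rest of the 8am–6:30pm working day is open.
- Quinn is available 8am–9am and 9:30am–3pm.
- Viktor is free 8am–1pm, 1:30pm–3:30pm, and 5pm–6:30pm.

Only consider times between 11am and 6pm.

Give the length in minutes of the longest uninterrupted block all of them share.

Sofia free within 08:00–18:30: 08:00–11:00, 13:00–14:30, 15:30–16:30.
Sofia ∩ Quinn: 08:00–09:00, 09:30–11:00, 13:00–14:30.
Sofia ∩ Quinn ∩ Viktor: 08:00–09:00, 09:30–11:00, 13:30–14:30.
Restricted to 11:00–18:00: 13:30–14:30.
Single common window of 60 minutes.

60 minutes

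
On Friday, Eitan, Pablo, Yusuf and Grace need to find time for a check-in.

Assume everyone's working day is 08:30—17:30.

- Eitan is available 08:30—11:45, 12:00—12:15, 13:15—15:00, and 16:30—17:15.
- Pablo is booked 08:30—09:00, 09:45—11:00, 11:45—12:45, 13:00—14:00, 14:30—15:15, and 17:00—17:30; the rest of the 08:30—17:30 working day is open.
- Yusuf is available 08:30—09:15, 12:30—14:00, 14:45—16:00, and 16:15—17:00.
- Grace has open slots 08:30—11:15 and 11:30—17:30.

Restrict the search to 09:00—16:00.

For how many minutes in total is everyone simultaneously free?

Pablo free within 08:30–17:30: 09:00–09:45, 11:00–11:45, 12:45–13:00, 14:00–14:30, 15:15–17:00.
Eitan ∩ Pablo: 09:00–09:45, 11:00–11:45, 14:00–14:30, 16:30–17:00.
Eitan ∩ Pablo ∩ Yusuf: 09:00–09:15, 16:30–17:00.
Eitan ∩ Pablo ∩ Yusuf ∩ Grace: 09:00–09:15, 16:30–17:00.
Restricted to 09:00–16:00: 09:00–09:15.
Total common minutes: 15.

15 minutes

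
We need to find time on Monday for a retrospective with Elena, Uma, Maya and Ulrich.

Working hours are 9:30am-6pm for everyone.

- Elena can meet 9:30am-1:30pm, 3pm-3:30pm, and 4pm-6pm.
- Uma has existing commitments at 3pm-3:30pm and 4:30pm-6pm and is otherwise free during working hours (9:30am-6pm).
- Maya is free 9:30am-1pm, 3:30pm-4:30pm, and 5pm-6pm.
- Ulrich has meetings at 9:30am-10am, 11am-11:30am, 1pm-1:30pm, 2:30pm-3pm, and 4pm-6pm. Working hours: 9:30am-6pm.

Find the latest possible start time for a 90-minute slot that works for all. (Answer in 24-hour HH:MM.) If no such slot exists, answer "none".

Uma free within 09:30–18:00: 09:30–15:00, 15:30–16:30.
Ulrich free within 09:30–18:00: 10:00–11:00, 11:30–13:00, 13:30–14:30, 15:00–16:00.
Elena ∩ Uma: 09:30–13:30, 16:00–16:30.
Elena ∩ Uma ∩ Maya: 09:30–13:00, 16:00–16:30.
Elena ∩ Uma ∩ Maya ∩ Ulrich: 10:00–11:00, 11:30–13:00.
Windows ≥ 90 min: 11:30–13:00.
Latest start in the last window 11:30–13:00 is 13:00 − 90 min = 11:30.

11:30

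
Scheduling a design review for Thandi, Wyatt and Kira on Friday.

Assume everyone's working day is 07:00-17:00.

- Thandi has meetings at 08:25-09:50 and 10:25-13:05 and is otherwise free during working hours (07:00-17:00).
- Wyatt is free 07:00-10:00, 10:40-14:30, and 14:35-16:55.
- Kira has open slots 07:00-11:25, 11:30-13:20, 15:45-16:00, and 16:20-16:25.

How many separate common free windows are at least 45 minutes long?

Thandi free within 07:00–17:00: 07:00–08:25, 09:50–10:25, 13:05–17:00.
Thandi ∩ Wyatt: 07:00–08:25, 09:50–10:00, 13:05–14:30, 14:35–16:55.
Thandi ∩ Wyatt ∩ Kira: 07:00–08:25, 09:50–10:00, 13:05–13:20, 15:45–16:00, 16:20–16:25.
Windows ≥ 45 min: 07:00–08:25.
That's 1 window.

1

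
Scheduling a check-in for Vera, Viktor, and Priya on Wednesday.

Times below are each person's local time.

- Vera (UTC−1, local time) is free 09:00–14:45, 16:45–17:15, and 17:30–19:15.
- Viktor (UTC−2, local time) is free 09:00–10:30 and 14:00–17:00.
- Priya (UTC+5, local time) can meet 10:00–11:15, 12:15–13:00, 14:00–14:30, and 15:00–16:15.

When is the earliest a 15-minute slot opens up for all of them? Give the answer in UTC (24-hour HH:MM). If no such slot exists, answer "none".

11:00

Vera → UTC: 10:00–15:45, 17:45–18:15, 18:30–20:15.
Viktor → UTC: 11:00–12:30, 16:00–19:00.
Priya → UTC: 05:00–06:15, 07:15–08:00, 09:00–09:30, 10:00–11:15.
Vera ∩ Viktor: 11:00–12:30, 17:45–18:15, 18:30–19:00.
Vera ∩ Viktor ∩ Priya: 11:00–11:15.
Windows ≥ 15 min: 11:00–11:15.
Earliest such window starts at 11:00.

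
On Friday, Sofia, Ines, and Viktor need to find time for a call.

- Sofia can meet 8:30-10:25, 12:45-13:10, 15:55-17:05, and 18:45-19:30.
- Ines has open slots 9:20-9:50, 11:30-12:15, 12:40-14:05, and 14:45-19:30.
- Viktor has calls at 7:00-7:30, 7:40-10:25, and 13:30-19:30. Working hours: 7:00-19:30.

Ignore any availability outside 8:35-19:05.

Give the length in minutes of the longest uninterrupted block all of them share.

25 minutes

Viktor free within 07:00–19:30: 07:30–07:40, 10:25–13:30.
Sofia ∩ Ines: 09:20–09:50, 12:45–13:10, 15:55–17:05, 18:45–19:30.
Sofia ∩ Ines ∩ Viktor: 12:45–13:10.
Restricted to 08:35–19:05: 12:45–13:10.
Single common window of 25 minutes.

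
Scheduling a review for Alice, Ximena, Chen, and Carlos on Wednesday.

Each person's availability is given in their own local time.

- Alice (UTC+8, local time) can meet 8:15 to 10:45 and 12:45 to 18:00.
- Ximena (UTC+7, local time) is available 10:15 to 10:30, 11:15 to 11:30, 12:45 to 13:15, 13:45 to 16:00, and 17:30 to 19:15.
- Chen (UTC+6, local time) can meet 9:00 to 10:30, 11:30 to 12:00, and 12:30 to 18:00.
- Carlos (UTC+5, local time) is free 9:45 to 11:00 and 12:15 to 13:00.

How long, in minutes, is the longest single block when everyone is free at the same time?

Alice → UTC: 00:15–02:45, 04:45–10:00.
Ximena → UTC: 03:15–03:30, 04:15–04:30, 05:45–06:15, 06:45–09:00, 10:30–12:15.
Chen → UTC: 03:00–04:30, 05:30–06:00, 06:30–12:00.
Carlos → UTC: 04:45–06:00, 07:15–08:00.
Alice ∩ Ximena: 05:45–06:15, 06:45–09:00.
Alice ∩ Ximena ∩ Chen: 05:45–06:00, 06:45–09:00.
Alice ∩ Ximena ∩ Chen ∩ Carlos: 05:45–06:00, 07:15–08:00.
Common window lengths: 15, 45 min; longest is 45.

45 minutes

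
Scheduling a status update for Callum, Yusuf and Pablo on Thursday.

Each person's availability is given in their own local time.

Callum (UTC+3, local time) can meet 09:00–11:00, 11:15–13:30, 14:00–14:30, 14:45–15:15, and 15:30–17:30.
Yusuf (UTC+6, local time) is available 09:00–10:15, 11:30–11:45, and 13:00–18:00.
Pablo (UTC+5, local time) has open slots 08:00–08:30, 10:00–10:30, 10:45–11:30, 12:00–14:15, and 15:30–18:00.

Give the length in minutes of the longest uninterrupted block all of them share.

60 minutes

Callum → UTC: 06:00–08:00, 08:15–10:30, 11:00–11:30, 11:45–12:15, 12:30–14:30.
Yusuf → UTC: 03:00–04:15, 05:30–05:45, 07:00–12:00.
Pablo → UTC: 03:00–03:30, 05:00–05:30, 05:45–06:30, 07:00–09:15, 10:30–13:00.
Callum ∩ Yusuf: 07:00–08:00, 08:15–10:30, 11:00–11:30, 11:45–12:00.
Callum ∩ Yusuf ∩ Pablo: 07:00–08:00, 08:15–09:15, 11:00–11:30, 11:45–12:00.
Common window lengths: 60, 60, 30, 15 min; longest is 60.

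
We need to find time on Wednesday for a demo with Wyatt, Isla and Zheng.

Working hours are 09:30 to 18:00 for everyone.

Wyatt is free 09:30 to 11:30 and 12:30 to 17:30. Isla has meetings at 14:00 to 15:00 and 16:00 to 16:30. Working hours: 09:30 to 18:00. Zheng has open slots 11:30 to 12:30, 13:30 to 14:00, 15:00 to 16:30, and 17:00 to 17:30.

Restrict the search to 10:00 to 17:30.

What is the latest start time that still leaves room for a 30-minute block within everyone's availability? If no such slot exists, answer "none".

17:00

Isla free within 09:30–18:00: 09:30–14:00, 15:00–16:00, 16:30–18:00.
Wyatt ∩ Isla: 09:30–11:30, 12:30–14:00, 15:00–16:00, 16:30–17:30.
Wyatt ∩ Isla ∩ Zheng: 13:30–14:00, 15:00–16:00, 17:00–17:30.
Restricted to 10:00–17:30: 13:30–14:00, 15:00–16:00, 17:00–17:30.
Windows ≥ 30 min: 13:30–14:00, 15:00–16:00, 17:00–17:30.
Latest start in the last window 17:00–17:30 is 17:30 − 30 min = 17:00.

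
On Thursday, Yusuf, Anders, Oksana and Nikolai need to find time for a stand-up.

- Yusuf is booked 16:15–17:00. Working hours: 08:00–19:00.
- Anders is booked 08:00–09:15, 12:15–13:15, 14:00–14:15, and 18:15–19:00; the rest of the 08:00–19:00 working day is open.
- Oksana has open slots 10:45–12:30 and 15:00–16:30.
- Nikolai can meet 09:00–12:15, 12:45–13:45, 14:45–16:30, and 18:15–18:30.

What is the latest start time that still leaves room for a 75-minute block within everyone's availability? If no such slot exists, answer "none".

15:00

Yusuf free within 08:00–19:00: 08:00–16:15, 17:00–19:00.
Anders free within 08:00–19:00: 09:15–12:15, 13:15–14:00, 14:15–18:15.
Yusuf ∩ Anders: 09:15–12:15, 13:15–14:00, 14:15–16:15, 17:00–18:15.
Yusuf ∩ Anders ∩ Oksana: 10:45–12:15, 15:00–16:15.
Yusuf ∩ Anders ∩ Oksana ∩ Nikolai: 10:45–12:15, 15:00–16:15.
Windows ≥ 75 min: 10:45–12:15, 15:00–16:15.
Latest start in the last window 15:00–16:15 is 16:15 − 75 min = 15:00.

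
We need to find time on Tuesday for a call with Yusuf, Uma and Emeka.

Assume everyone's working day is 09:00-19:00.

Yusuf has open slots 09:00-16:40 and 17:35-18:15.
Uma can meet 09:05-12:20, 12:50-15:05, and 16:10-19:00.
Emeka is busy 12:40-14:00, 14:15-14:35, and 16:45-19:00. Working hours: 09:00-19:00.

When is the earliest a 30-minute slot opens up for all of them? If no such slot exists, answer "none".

Emeka free within 09:00–19:00: 09:00–12:40, 14:00–14:15, 14:35–16:45.
Yusuf ∩ Uma: 09:05–12:20, 12:50–15:05, 16:10–16:40, 17:35–18:15.
Yusuf ∩ Uma ∩ Emeka: 09:05–12:20, 14:00–14:15, 14:35–15:05, 16:10–16:40.
Windows ≥ 30 min: 09:05–12:20, 14:35–15:05, 16:10–16:40.
Earliest such window starts at 09:05.

09:05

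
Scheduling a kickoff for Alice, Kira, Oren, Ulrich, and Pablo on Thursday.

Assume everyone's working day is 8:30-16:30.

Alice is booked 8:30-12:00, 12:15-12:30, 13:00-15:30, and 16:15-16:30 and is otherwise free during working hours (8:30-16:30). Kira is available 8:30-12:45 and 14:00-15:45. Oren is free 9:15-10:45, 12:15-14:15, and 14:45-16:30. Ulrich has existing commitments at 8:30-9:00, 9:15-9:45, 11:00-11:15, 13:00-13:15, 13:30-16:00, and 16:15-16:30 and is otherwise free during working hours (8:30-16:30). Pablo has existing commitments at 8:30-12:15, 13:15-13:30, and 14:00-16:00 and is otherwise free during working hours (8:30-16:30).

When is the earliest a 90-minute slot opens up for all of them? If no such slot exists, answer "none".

Alice free within 08:30–16:30: 12:00–12:15, 12:30–13:00, 15:30–16:15.
Ulrich free within 08:30–16:30: 09:00–09:15, 09:45–11:00, 11:15–13:00, 13:15–13:30, 16:00–16:15.
Pablo free within 08:30–16:30: 12:15–13:15, 13:30–14:00, 16:00–16:30.
Alice ∩ Kira: 12:00–12:15, 12:30–12:45, 15:30–15:45.
Alice ∩ Kira ∩ Oren: 12:30–12:45, 15:30–15:45.
Alice ∩ Kira ∩ Oren ∩ Ulrich: 12:30–12:45.
Alice ∩ Kira ∩ Oren ∩ Ulrich ∩ Pablo: 12:30–12:45.
Windows ≥ 90 min: (none).

none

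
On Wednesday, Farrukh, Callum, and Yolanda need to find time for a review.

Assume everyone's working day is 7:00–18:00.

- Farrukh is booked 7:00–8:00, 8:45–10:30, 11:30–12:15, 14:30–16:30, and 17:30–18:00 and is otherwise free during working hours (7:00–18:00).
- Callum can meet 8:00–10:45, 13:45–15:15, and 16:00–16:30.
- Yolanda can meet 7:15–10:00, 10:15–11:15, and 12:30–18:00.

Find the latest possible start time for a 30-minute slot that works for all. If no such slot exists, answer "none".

14:00

Farrukh free within 07:00–18:00: 08:00–08:45, 10:30–11:30, 12:15–14:30, 16:30–17:30.
Farrukh ∩ Callum: 08:00–08:45, 10:30–10:45, 13:45–14:30.
Farrukh ∩ Callum ∩ Yolanda: 08:00–08:45, 10:30–10:45, 13:45–14:30.
Windows ≥ 30 min: 08:00–08:45, 13:45–14:30.
Latest start in the last window 13:45–14:30 is 14:30 − 30 min = 14:00.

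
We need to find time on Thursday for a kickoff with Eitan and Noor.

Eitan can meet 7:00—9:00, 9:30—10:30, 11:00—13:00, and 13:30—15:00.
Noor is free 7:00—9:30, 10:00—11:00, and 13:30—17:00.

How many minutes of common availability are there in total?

240 minutes

Eitan ∩ Noor: 07:00–09:00, 10:00–10:30, 13:30–15:00.
Total common minutes: 120 + 30 + 90 = 240.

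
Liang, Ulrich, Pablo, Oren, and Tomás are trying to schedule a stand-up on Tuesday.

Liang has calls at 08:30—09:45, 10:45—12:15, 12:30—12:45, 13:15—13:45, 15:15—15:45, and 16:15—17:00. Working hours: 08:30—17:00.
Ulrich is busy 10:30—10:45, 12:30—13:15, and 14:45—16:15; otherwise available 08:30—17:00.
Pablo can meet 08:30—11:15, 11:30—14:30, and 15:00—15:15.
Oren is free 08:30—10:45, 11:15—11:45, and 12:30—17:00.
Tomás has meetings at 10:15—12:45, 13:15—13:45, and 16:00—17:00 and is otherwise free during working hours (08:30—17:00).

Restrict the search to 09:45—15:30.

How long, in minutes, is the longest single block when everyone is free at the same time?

Liang free within 08:30–17:00: 09:45–10:45, 12:15–12:30, 12:45–13:15, 13:45–15:15, 15:45–16:15.
Ulrich free within 08:30–17:00: 08:30–10:30, 10:45–12:30, 13:15–14:45, 16:15–17:00.
Tomás free within 08:30–17:00: 08:30–10:15, 12:45–13:15, 13:45–16:00.
Liang ∩ Ulrich: 09:45–10:30, 12:15–12:30, 13:45–14:45.
Liang ∩ Ulrich ∩ Pablo: 09:45–10:30, 12:15–12:30, 13:45–14:30.
Liang ∩ Ulrich ∩ Pablo ∩ Oren: 09:45–10:30, 13:45–14:30.
Liang ∩ Ulrich ∩ Pablo ∩ Oren ∩ Tomás: 09:45–10:15, 13:45–14:30.
Restricted to 09:45–15:30: 09:45–10:15, 13:45–14:30.
Common window lengths: 30, 45 min; longest is 45.

45 minutes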